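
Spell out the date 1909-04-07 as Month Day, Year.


ISO 1909-04-07 parses as year=1909, month=04, day=07
Month 4 -> April

April 7, 1909


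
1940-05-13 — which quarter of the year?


Month: May (month 5)
Q1: Jan-Mar, Q2: Apr-Jun, Q3: Jul-Sep, Q4: Oct-Dec

Q2


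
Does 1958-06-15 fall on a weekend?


Anchor: Jan 1, 1958. With p = 1958 - 1 = 1957: (p + p//4 - p//100 + p//400) mod 7 = (1957 + 489 - 19 + 4) mod 7 = 2431 mod 7 = 2 -> Wednesday (Mon=0 ... Sun=6)
Day of year: 166; offset = 165
Weekday index = (2 + 165) mod 7 = 6 -> Sunday
Weekend days: Saturday, Sunday

Yes


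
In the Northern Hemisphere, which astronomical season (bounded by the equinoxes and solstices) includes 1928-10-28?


Date: October 28
Astronomical Autumn (approx.; exact equinox/solstice day varies by year): September 22 to December 20
October 28 falls within the Autumn window

Autumn


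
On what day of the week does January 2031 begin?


Target: January 1, 2031
Anchor: Jan 1, 2031. With p = 2031 - 1 = 2030: (p + p//4 - p//100 + p//400) mod 7 = (2030 + 507 - 20 + 5) mod 7 = 2522 mod 7 = 2 -> Wednesday (Mon=0 ... Sun=6)
Offset from anchor: 0 days
Weekday index = (2 + 0) mod 7 = 2

Wednesday


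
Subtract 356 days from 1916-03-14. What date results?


Start: 1916-03-14, subtract 356 days
Back 14 days from March 14 reaches February 29, 1916 -> 342 left
February 1916 has 29 days -> back to January 31, 1916 -> 313 left
January 1916 has 31 days -> back to December 31, 1915 -> 282 left
December 1915 has 31 days -> back to November 30, 1915 -> 251 left
November 1915 has 30 days -> back to October 31, 1915 -> 221 left
October 1915 has 31 days -> back to September 30, 1915 -> 190 left
September 1915 has 30 days -> back to August 31, 1915 -> 160 left
August 1915 has 31 days -> back to July 31, 1915 -> 129 left
July 1915 has 31 days -> back to June 30, 1915 -> 98 left
June 1915 has 30 days -> back to May 31, 1915 -> 68 left
May 1915 has 31 days -> back to April 30, 1915 -> 37 left
April 1915 has 30 days -> back to March 31, 1915 -> 7 left
March 1915: 31 - 7 = 24 -> lands on March 24

Result: 1915-03-24


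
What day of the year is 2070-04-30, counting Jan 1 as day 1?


Date: April 30, 2070
Days in months 1 through 3: 90
Plus 30 days in April

Day of year: 120


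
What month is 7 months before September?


September is month 9
9 - 7 = 2

February


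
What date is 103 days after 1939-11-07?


Start: 1939-11-07, add 103 days
November 1939 has 30 days: 30 - 7 = 23 days to November 30 -> 80 left
December 1939 has 31 days -> 49 left
January 1940 has 31 days -> 18 left
February 1940: 18 <= 29 -> lands on February 18

Result: 1940-02-18


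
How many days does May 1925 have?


May 1925

31 days


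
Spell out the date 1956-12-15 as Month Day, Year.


ISO 1956-12-15 parses as year=1956, month=12, day=15
Month 12 -> December

December 15, 1956


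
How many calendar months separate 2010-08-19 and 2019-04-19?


From August 2010 to April 2019
9 years * 12 = 108 months, minus 4 months = 104

104 months


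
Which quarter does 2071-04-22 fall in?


Month: April (month 4)
Q1: Jan-Mar, Q2: Apr-Jun, Q3: Jul-Sep, Q4: Oct-Dec

Q2


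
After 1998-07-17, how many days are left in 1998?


Day of year: 198 of 365
Remaining = 365 - 198

167 days


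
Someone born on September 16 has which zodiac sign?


Date: September 16
Conventional tropical zodiac dates: Virgo from August 23 onward; Libra starts September 23
September 16 falls within the Virgo range

Virgo


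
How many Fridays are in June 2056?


June 2056 has 30 days
Anchor: Jan 1, 2056. With p = 2056 - 1 = 2055: (p + p//4 - p//100 + p//400) mod 7 = (2055 + 513 - 20 + 5) mod 7 = 2553 mod 7 = 5 -> Saturday (Mon=0 ... Sun=6)
Days before June (Jan-May): 152; June 1 index = (5 + 152) mod 7 = 3 -> Thursday
First Friday is June 2
Fridays: 2, 9, 16, 23, 30

5 Fridays


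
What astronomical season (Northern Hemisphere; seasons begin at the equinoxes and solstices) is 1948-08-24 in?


Date: August 24
Astronomical Summer (approx.; exact equinox/solstice day varies by year): June 21 to September 21
August 24 falls within the Summer window

Summer


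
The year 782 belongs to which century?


Century = (year - 1) // 100 + 1
= (782 - 1) // 100 + 1
= 781 // 100 + 1
= 7 + 1

8th century


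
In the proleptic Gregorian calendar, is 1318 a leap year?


Gregorian leap year rule: divisible by 4, but not by 100, unless also by 400.
1318 is not divisible by 4 -> not a leap year

No


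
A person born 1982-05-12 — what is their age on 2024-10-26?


Birth: 1982-05-12
Reference: 2024-10-26
Year difference: 2024 - 1982 = 42

42 years old


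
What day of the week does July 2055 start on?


Target: July 1, 2055
Anchor: Jan 1, 2055. With p = 2055 - 1 = 2054: (p + p//4 - p//100 + p//400) mod 7 = (2054 + 513 - 20 + 5) mod 7 = 2552 mod 7 = 4 -> Friday (Mon=0 ... Sun=6)
Days before July (Jan-Jun): 181 days
Weekday index = (4 + 181) mod 7 = 3

Thursday


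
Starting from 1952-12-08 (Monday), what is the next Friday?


Current: Monday
Target: Friday
Days ahead: 4

Next Friday: 1952-12-12


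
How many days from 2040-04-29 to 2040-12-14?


From 2040-04-29 to 2040-12-14
2040-04-29: days before April = 31 + 29 + 31 = 91 (2040 is a leap year); day of year = 91 + 29 = 120
2040-12-14: days before December = 31 + 29 + 31 + 30 + 31 + 30 + 31 + 31 + 30 + 31 + 30 = 335 (2040 is a leap year); day of year = 335 + 14 = 349
Same year: 349 - 120 = 229

229 days


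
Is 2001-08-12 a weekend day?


Anchor: Jan 1, 2001. With p = 2001 - 1 = 2000: (p + p//4 - p//100 + p//400) mod 7 = (2000 + 500 - 20 + 5) mod 7 = 2485 mod 7 = 0 -> Monday (Mon=0 ... Sun=6)
Day of year: 224; offset = 223
Weekday index = (0 + 223) mod 7 = 6 -> Sunday
Weekend days: Saturday, Sunday

Yes


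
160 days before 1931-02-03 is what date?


Start: 1931-02-03, subtract 160 days
Back 3 days from February 3 reaches January 31, 1931 -> 157 left
January 1931 has 31 days -> back to December 31, 1930 -> 126 left
December 1930 has 31 days -> back to November 30, 1930 -> 95 left
November 1930 has 30 days -> back to October 31, 1930 -> 65 left
October 1930 has 31 days -> back to September 30, 1930 -> 34 left
September 1930 has 30 days -> back to August 31, 1930 -> 4 left
August 1930: 31 - 4 = 27 -> lands on August 27

Result: 1930-08-27


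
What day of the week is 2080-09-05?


Date: September 5, 2080
Anchor: Jan 1, 2080. With p = 2080 - 1 = 2079: (p + p//4 - p//100 + p//400) mod 7 = (2079 + 519 - 20 + 5) mod 7 = 2583 mod 7 = 0 -> Monday (Mon=0 ... Sun=6)
Days before September (Jan-Aug): 244; offset = 244 + 5 - 1 = 248
Weekday index = (0 + 248) mod 7 = 3

Day of the week: Thursday


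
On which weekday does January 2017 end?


January 2017 has 31 days
Anchor: Jan 1, 2017. With p = 2017 - 1 = 2016: (p + p//4 - p//100 + p//400) mod 7 = (2016 + 504 - 20 + 5) mod 7 = 2505 mod 7 = 6 -> Sunday (Mon=0 ... Sun=6)
January 1 is the anchor itself -> Sunday
Last day offset: 31 - 1 = 30 days
Weekday index = (6 + 30) mod 7 = 1

Tuesday, January 31


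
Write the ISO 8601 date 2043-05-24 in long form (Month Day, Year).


ISO 2043-05-24 parses as year=2043, month=05, day=24
Month 5 -> May

May 24, 2043


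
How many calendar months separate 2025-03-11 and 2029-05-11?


From March 2025 to May 2029
4 years * 12 = 48 months, plus 2 months = 50

50 months


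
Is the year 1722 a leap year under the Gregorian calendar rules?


Gregorian leap year rule: divisible by 4, but not by 100, unless also by 400.
1722 is not divisible by 4 -> not a leap year

No


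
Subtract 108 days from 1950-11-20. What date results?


Start: 1950-11-20, subtract 108 days
Back 20 days from November 20 reaches October 31, 1950 -> 88 left
October 1950 has 31 days -> back to September 30, 1950 -> 57 left
September 1950 has 30 days -> back to August 31, 1950 -> 27 left
August 1950: 31 - 27 = 4 -> lands on August 4

Result: 1950-08-04


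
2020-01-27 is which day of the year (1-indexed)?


Date: January 27, 2020
No months before January
Plus 27 days in January

Day of year: 27


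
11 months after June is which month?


June is month 6
6 + 11 = 17; wrap: 17 - 12 = 5

May


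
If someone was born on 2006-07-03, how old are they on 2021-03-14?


Birth: 2006-07-03
Reference: 2021-03-14
Year difference: 2021 - 2006 = 15
Birthday not yet reached in 2021, subtract 1

14 years old


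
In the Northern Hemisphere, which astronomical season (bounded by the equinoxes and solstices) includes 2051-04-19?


Date: April 19
Astronomical Spring (approx.; exact equinox/solstice day varies by year): March 20 to June 20
April 19 falls within the Spring window

Spring


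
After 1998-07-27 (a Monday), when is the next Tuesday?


Current: Monday
Target: Tuesday
Days ahead: 1

Next Tuesday: 1998-07-28


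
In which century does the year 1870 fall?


Century = (year - 1) // 100 + 1
= (1870 - 1) // 100 + 1
= 1869 // 100 + 1
= 18 + 1

19th century


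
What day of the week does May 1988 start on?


Target: May 1, 1988
Anchor: Jan 1, 1988. With p = 1988 - 1 = 1987: (p + p//4 - p//100 + p//400) mod 7 = (1987 + 496 - 19 + 4) mod 7 = 2468 mod 7 = 4 -> Friday (Mon=0 ... Sun=6)
Days before May (Jan-Apr): 121 days
Weekday index = (4 + 121) mod 7 = 6

Sunday


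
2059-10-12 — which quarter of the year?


Month: October (month 10)
Q1: Jan-Mar, Q2: Apr-Jun, Q3: Jul-Sep, Q4: Oct-Dec

Q4


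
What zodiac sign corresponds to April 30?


Date: April 30
Conventional tropical zodiac dates: Taurus from April 20 onward; Gemini starts May 21
April 30 falls within the Taurus range

Taurus


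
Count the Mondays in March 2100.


March 2100 has 31 days
Anchor: Jan 1, 2100. With p = 2100 - 1 = 2099: (p + p//4 - p//100 + p//400) mod 7 = (2099 + 524 - 20 + 5) mod 7 = 2608 mod 7 = 4 -> Friday (Mon=0 ... Sun=6)
Days before March (Jan-Feb): 59; March 1 index = (4 + 59) mod 7 = 0 -> Monday
First Monday is March 1
Mondays: 1, 8, 15, 22, 29

5 Mondays


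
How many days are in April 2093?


April 2093

30 days


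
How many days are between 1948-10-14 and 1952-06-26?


From 1948-10-14 to 1952-06-26
1948-10-14: days before October = 31 + 29 + 31 + 30 + 31 + 30 + 31 + 31 + 30 = 274 (1948 is a leap year); day of year = 274 + 14 = 288
1952-06-26: days before June = 31 + 29 + 31 + 30 + 31 = 152 (1952 is a leap year); day of year = 152 + 26 = 178
Rest of 1948: 366 - 288 = 78
Full years 1949 (365), 1950 (365), 1951 (365): 1095
Total = 78 + 1095 + 178 = 1351

1351 days


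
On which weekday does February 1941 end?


February 1941 has 28 days
Anchor: Jan 1, 1941. With p = 1941 - 1 = 1940: (p + p//4 - p//100 + p//400) mod 7 = (1940 + 485 - 19 + 4) mod 7 = 2410 mod 7 = 2 -> Wednesday (Mon=0 ... Sun=6)
Days before February (Jan): 31; February 1 index = (2 + 31) mod 7 = 5 -> Saturday
Last day offset: 28 - 1 = 27 days
Weekday index = (5 + 27) mod 7 = 4

Friday, February 28


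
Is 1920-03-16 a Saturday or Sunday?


Anchor: Jan 1, 1920. With p = 1920 - 1 = 1919: (p + p//4 - p//100 + p//400) mod 7 = (1919 + 479 - 19 + 4) mod 7 = 2383 mod 7 = 3 -> Thursday (Mon=0 ... Sun=6)
Day of year: 76; offset = 75
Weekday index = (3 + 75) mod 7 = 1 -> Tuesday
Weekend days: Saturday, Sunday

No


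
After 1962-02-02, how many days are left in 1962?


Day of year: 33 of 365
Remaining = 365 - 33

332 days


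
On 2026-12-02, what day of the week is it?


Date: December 2, 2026
Anchor: Jan 1, 2026. With p = 2026 - 1 = 2025: (p + p//4 - p//100 + p//400) mod 7 = (2025 + 506 - 20 + 5) mod 7 = 2516 mod 7 = 3 -> Thursday (Mon=0 ... Sun=6)
Days before December (Jan-Nov): 334; offset = 334 + 2 - 1 = 335
Weekday index = (3 + 335) mod 7 = 2

Day of the week: Wednesday


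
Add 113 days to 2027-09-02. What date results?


Start: 2027-09-02, add 113 days
September 2027 has 30 days: 30 - 2 = 28 days to September 30 -> 85 left
October 2027 has 31 days -> 54 left
November 2027 has 30 days -> 24 left
December 2027: 24 <= 31 -> lands on December 24

Result: 2027-12-24


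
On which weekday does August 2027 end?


August 2027 has 31 days
Anchor: Jan 1, 2027. With p = 2027 - 1 = 2026: (p + p//4 - p//100 + p//400) mod 7 = (2026 + 506 - 20 + 5) mod 7 = 2517 mod 7 = 4 -> Friday (Mon=0 ... Sun=6)
Days before August (Jan-Jul): 212; August 1 index = (4 + 212) mod 7 = 6 -> Sunday
Last day offset: 31 - 1 = 30 days
Weekday index = (6 + 30) mod 7 = 1

Tuesday, August 31


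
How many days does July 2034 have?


July 2034

31 days


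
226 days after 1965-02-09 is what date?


Start: 1965-02-09, add 226 days
February 1965 has 28 days: 28 - 9 = 19 days to February 28 -> 207 left
March 1965 has 31 days -> 176 left
April 1965 has 30 days -> 146 left
May 1965 has 31 days -> 115 left
June 1965 has 30 days -> 85 left
July 1965 has 31 days -> 54 left
August 1965 has 31 days -> 23 left
September 1965: 23 <= 30 -> lands on September 23

Result: 1965-09-23


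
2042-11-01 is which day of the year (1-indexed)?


Date: November 1, 2042
Days in months 1 through 10: 304
Plus 1 days in November

Day of year: 305


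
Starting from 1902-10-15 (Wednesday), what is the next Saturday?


Current: Wednesday
Target: Saturday
Days ahead: 3

Next Saturday: 1902-10-18


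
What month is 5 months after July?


July is month 7
7 + 5 = 12

December


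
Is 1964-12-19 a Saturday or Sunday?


Anchor: Jan 1, 1964. With p = 1964 - 1 = 1963: (p + p//4 - p//100 + p//400) mod 7 = (1963 + 490 - 19 + 4) mod 7 = 2438 mod 7 = 2 -> Wednesday (Mon=0 ... Sun=6)
Day of year: 354; offset = 353
Weekday index = (2 + 353) mod 7 = 5 -> Saturday
Weekend days: Saturday, Sunday

Yes


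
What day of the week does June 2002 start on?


Target: June 1, 2002
Anchor: Jan 1, 2002. With p = 2002 - 1 = 2001: (p + p//4 - p//100 + p//400) mod 7 = (2001 + 500 - 20 + 5) mod 7 = 2486 mod 7 = 1 -> Tuesday (Mon=0 ... Sun=6)
Days before June (Jan-May): 151 days
Weekday index = (1 + 151) mod 7 = 5

Saturday


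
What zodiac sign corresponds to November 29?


Date: November 29
Conventional tropical zodiac dates: Sagittarius from November 22 onward; Capricorn starts December 22
November 29 falls within the Sagittarius range

Sagittarius


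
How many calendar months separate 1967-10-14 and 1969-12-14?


From October 1967 to December 1969
2 years * 12 = 24 months, plus 2 months = 26

26 months


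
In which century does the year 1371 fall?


Century = (year - 1) // 100 + 1
= (1371 - 1) // 100 + 1
= 1370 // 100 + 1
= 13 + 1

14th century


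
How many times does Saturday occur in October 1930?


October 1930 has 31 days
Anchor: Jan 1, 1930. With p = 1930 - 1 = 1929: (p + p//4 - p//100 + p//400) mod 7 = (1929 + 482 - 19 + 4) mod 7 = 2396 mod 7 = 2 -> Wednesday (Mon=0 ... Sun=6)
Days before October (Jan-Sep): 273; October 1 index = (2 + 273) mod 7 = 2 -> Wednesday
First Saturday is October 4
Saturdays: 4, 11, 18, 25

4 Saturdays


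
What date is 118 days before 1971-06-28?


Start: 1971-06-28, subtract 118 days
Back 28 days from June 28 reaches May 31, 1971 -> 90 left
May 1971 has 31 days -> back to April 30, 1971 -> 59 left
April 1971 has 30 days -> back to March 31, 1971 -> 29 left
March 1971: 31 - 29 = 2 -> lands on March 2

Result: 1971-03-02


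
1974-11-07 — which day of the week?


Date: November 7, 1974
Anchor: Jan 1, 1974. With p = 1974 - 1 = 1973: (p + p//4 - p//100 + p//400) mod 7 = (1973 + 493 - 19 + 4) mod 7 = 2451 mod 7 = 1 -> Tuesday (Mon=0 ... Sun=6)
Days before November (Jan-Oct): 304; offset = 304 + 7 - 1 = 310
Weekday index = (1 + 310) mod 7 = 3

Day of the week: Thursday


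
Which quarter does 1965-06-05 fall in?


Month: June (month 6)
Q1: Jan-Mar, Q2: Apr-Jun, Q3: Jul-Sep, Q4: Oct-Dec

Q2


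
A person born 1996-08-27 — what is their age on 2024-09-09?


Birth: 1996-08-27
Reference: 2024-09-09
Year difference: 2024 - 1996 = 28

28 years old


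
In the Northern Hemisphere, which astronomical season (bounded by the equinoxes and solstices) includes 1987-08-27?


Date: August 27
Astronomical Summer (approx.; exact equinox/solstice day varies by year): June 21 to September 21
August 27 falls within the Summer window

Summer


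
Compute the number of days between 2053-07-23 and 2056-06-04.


From 2053-07-23 to 2056-06-04
2053-07-23: days before July = 31 + 28 + 31 + 30 + 31 + 30 = 181 (2053 is not a leap year); day of year = 181 + 23 = 204
2056-06-04: days before June = 31 + 29 + 31 + 30 + 31 = 152 (2056 is a leap year); day of year = 152 + 4 = 156
Rest of 2053: 365 - 204 = 161
Full years 2054 (365), 2055 (365): 730
Total = 161 + 730 + 156 = 1047

1047 days


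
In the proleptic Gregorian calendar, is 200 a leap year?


Gregorian leap year rule: divisible by 4, but not by 100, unless also by 400.
200 is divisible by 100 but not 400 -> not a leap year

No


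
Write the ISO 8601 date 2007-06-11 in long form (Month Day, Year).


ISO 2007-06-11 parses as year=2007, month=06, day=11
Month 6 -> June

June 11, 2007


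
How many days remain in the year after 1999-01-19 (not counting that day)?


Day of year: 19 of 365
Remaining = 365 - 19

346 days


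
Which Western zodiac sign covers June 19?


Date: June 19
Conventional tropical zodiac dates: Gemini from May 21 onward; Cancer starts June 21
June 19 falls within the Gemini range

Gemini


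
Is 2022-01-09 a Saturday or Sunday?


Anchor: Jan 1, 2022. With p = 2022 - 1 = 2021: (p + p//4 - p//100 + p//400) mod 7 = (2021 + 505 - 20 + 5) mod 7 = 2511 mod 7 = 5 -> Saturday (Mon=0 ... Sun=6)
Day of year: 9; offset = 8
Weekday index = (5 + 8) mod 7 = 6 -> Sunday
Weekend days: Saturday, Sunday

Yes


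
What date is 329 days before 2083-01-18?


Start: 2083-01-18, subtract 329 days
Back 18 days from January 18 reaches December 31, 2082 -> 311 left
December 2082 has 31 days -> back to November 30, 2082 -> 280 left
November 2082 has 30 days -> back to October 31, 2082 -> 250 left
October 2082 has 31 days -> back to September 30, 2082 -> 219 left
September 2082 has 30 days -> back to August 31, 2082 -> 189 left
August 2082 has 31 days -> back to July 31, 2082 -> 158 left
July 2082 has 31 days -> back to June 30, 2082 -> 127 left
June 2082 has 30 days -> back to May 31, 2082 -> 97 left
May 2082 has 31 days -> back to April 30, 2082 -> 66 left
April 2082 has 30 days -> back to March 31, 2082 -> 36 left
March 2082 has 31 days -> back to February 28, 2082 -> 5 left
February 2082: 28 - 5 = 23 -> lands on February 23

Result: 2082-02-23


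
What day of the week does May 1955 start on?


Target: May 1, 1955
Anchor: Jan 1, 1955. With p = 1955 - 1 = 1954: (p + p//4 - p//100 + p//400) mod 7 = (1954 + 488 - 19 + 4) mod 7 = 2427 mod 7 = 5 -> Saturday (Mon=0 ... Sun=6)
Days before May (Jan-Apr): 120 days
Weekday index = (5 + 120) mod 7 = 6

Sunday


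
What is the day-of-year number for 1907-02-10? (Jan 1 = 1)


Date: February 10, 1907
Days in months 1 through 1: 31
Plus 10 days in February

Day of year: 41


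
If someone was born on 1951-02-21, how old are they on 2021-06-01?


Birth: 1951-02-21
Reference: 2021-06-01
Year difference: 2021 - 1951 = 70

70 years old


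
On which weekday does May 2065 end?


May 2065 has 31 days
Anchor: Jan 1, 2065. With p = 2065 - 1 = 2064: (p + p//4 - p//100 + p//400) mod 7 = (2064 + 516 - 20 + 5) mod 7 = 2565 mod 7 = 3 -> Thursday (Mon=0 ... Sun=6)
Days before May (Jan-Apr): 120; May 1 index = (3 + 120) mod 7 = 4 -> Friday
Last day offset: 31 - 1 = 30 days
Weekday index = (4 + 30) mod 7 = 6

Sunday, May 31


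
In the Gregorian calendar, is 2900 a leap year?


Gregorian leap year rule: divisible by 4, but not by 100, unless also by 400.
2900 is divisible by 100 but not 400 -> not a leap year

No


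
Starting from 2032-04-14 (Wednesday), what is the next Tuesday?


Current: Wednesday
Target: Tuesday
Days ahead: 6

Next Tuesday: 2032-04-20


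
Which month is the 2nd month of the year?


Month 2 of 12

February


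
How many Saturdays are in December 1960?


December 1960 has 31 days
Anchor: Jan 1, 1960. With p = 1960 - 1 = 1959: (p + p//4 - p//100 + p//400) mod 7 = (1959 + 489 - 19 + 4) mod 7 = 2433 mod 7 = 4 -> Friday (Mon=0 ... Sun=6)
Days before December (Jan-Nov): 335; December 1 index = (4 + 335) mod 7 = 3 -> Thursday
First Saturday is December 3
Saturdays: 3, 10, 17, 24, 31

5 Saturdays


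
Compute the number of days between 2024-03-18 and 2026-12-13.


From 2024-03-18 to 2026-12-13
2024-03-18: days before March = 31 + 29 = 60 (2024 is a leap year); day of year = 60 + 18 = 78
2026-12-13: days before December = 31 + 28 + 31 + 30 + 31 + 30 + 31 + 31 + 30 + 31 + 30 = 334 (2026 is not a leap year); day of year = 334 + 13 = 347
Rest of 2024: 366 - 78 = 288
Full years 2025 (365): 365
Total = 288 + 365 + 347 = 1000

1000 days


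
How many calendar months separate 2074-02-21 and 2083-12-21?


From February 2074 to December 2083
9 years * 12 = 108 months, plus 10 months = 118

118 months


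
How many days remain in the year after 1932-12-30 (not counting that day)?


Day of year: 365 of 366
Remaining = 366 - 365

1 day


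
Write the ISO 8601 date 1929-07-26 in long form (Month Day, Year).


ISO 1929-07-26 parses as year=1929, month=07, day=26
Month 7 -> July

July 26, 1929


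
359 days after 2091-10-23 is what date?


Start: 2091-10-23, add 359 days
October 2091 has 31 days: 31 - 23 = 8 days to October 31 -> 351 left
November 2091 has 30 days -> 321 left
December 2091 has 31 days -> 290 left
January 2092 has 31 days -> 259 left
February 2092 has 29 days -> 230 left
March 2092 has 31 days -> 199 left
April 2092 has 30 days -> 169 left
May 2092 has 31 days -> 138 left
June 2092 has 30 days -> 108 left
July 2092 has 31 days -> 77 left
August 2092 has 31 days -> 46 left
September 2092 has 30 days -> 16 left
October 2092: 16 <= 31 -> lands on October 16

Result: 2092-10-16


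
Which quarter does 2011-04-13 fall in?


Month: April (month 4)
Q1: Jan-Mar, Q2: Apr-Jun, Q3: Jul-Sep, Q4: Oct-Dec

Q2


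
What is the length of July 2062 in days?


July 2062

31 days


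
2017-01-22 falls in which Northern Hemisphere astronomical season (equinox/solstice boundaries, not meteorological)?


Date: January 22
Astronomical Winter (approx.; exact equinox/solstice day varies by year): December 21 to March 19
January 22 falls within the Winter window

Winter


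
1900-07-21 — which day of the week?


Date: July 21, 1900
Anchor: Jan 1, 1900. With p = 1900 - 1 = 1899: (p + p//4 - p//100 + p//400) mod 7 = (1899 + 474 - 18 + 4) mod 7 = 2359 mod 7 = 0 -> Monday (Mon=0 ... Sun=6)
Days before July (Jan-Jun): 181; offset = 181 + 21 - 1 = 201
Weekday index = (0 + 201) mod 7 = 5

Day of the week: Saturday


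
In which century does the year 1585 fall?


Century = (year - 1) // 100 + 1
= (1585 - 1) // 100 + 1
= 1584 // 100 + 1
= 15 + 1

16th century


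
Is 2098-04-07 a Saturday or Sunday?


Anchor: Jan 1, 2098. With p = 2098 - 1 = 2097: (p + p//4 - p//100 + p//400) mod 7 = (2097 + 524 - 20 + 5) mod 7 = 2606 mod 7 = 2 -> Wednesday (Mon=0 ... Sun=6)
Day of year: 97; offset = 96
Weekday index = (2 + 96) mod 7 = 0 -> Monday
Weekend days: Saturday, Sunday

No


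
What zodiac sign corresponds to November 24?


Date: November 24
Conventional tropical zodiac dates: Sagittarius from November 22 onward; Capricorn starts December 22
November 24 falls within the Sagittarius range

Sagittarius


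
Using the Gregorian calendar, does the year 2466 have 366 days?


Gregorian leap year rule: divisible by 4, but not by 100, unless also by 400.
2466 is not divisible by 4 -> not a leap year

No


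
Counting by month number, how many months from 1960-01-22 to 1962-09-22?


From January 1960 to September 1962
2 years * 12 = 24 months, plus 8 months = 32

32 months


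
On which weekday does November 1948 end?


November 1948 has 30 days
Anchor: Jan 1, 1948. With p = 1948 - 1 = 1947: (p + p//4 - p//100 + p//400) mod 7 = (1947 + 486 - 19 + 4) mod 7 = 2418 mod 7 = 3 -> Thursday (Mon=0 ... Sun=6)
Days before November (Jan-Oct): 305; November 1 index = (3 + 305) mod 7 = 0 -> Monday
Last day offset: 30 - 1 = 29 days
Weekday index = (0 + 29) mod 7 = 1

Tuesday, November 30


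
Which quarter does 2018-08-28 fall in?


Month: August (month 8)
Q1: Jan-Mar, Q2: Apr-Jun, Q3: Jul-Sep, Q4: Oct-Dec

Q3


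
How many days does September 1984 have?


September 1984

30 days


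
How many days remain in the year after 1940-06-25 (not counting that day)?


Day of year: 177 of 366
Remaining = 366 - 177

189 days


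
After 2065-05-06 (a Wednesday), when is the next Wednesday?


Current: Wednesday
Target: Wednesday
Days ahead: 7

Next Wednesday: 2065-05-13


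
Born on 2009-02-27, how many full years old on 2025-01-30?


Birth: 2009-02-27
Reference: 2025-01-30
Year difference: 2025 - 2009 = 16
Birthday not yet reached in 2025, subtract 1

15 years old


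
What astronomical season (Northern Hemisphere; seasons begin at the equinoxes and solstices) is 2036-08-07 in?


Date: August 7
Astronomical Summer (approx.; exact equinox/solstice day varies by year): June 21 to September 21
August 7 falls within the Summer window

Summer


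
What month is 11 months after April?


April is month 4
4 + 11 = 15; wrap: 15 - 12 = 3

March


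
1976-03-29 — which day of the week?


Date: March 29, 1976
Anchor: Jan 1, 1976. With p = 1976 - 1 = 1975: (p + p//4 - p//100 + p//400) mod 7 = (1975 + 493 - 19 + 4) mod 7 = 2453 mod 7 = 3 -> Thursday (Mon=0 ... Sun=6)
Days before March (Jan-Feb): 60; offset = 60 + 29 - 1 = 88
Weekday index = (3 + 88) mod 7 = 0

Day of the week: Monday


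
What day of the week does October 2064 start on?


Target: October 1, 2064
Anchor: Jan 1, 2064. With p = 2064 - 1 = 2063: (p + p//4 - p//100 + p//400) mod 7 = (2063 + 515 - 20 + 5) mod 7 = 2563 mod 7 = 1 -> Tuesday (Mon=0 ... Sun=6)
Days before October (Jan-Sep): 274 days
Weekday index = (1 + 274) mod 7 = 2

Wednesday


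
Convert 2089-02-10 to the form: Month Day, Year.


ISO 2089-02-10 parses as year=2089, month=02, day=10
Month 2 -> February

February 10, 2089


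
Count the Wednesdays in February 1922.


February 1922 has 28 days
Anchor: Jan 1, 1922. With p = 1922 - 1 = 1921: (p + p//4 - p//100 + p//400) mod 7 = (1921 + 480 - 19 + 4) mod 7 = 2386 mod 7 = 6 -> Sunday (Mon=0 ... Sun=6)
Days before February (Jan): 31; February 1 index = (6 + 31) mod 7 = 2 -> Wednesday
First Wednesday is February 1
Wednesdays: 1, 8, 15, 22

4 Wednesdays


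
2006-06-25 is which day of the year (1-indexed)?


Date: June 25, 2006
Days in months 1 through 5: 151
Plus 25 days in June

Day of year: 176


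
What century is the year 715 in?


Century = (year - 1) // 100 + 1
= (715 - 1) // 100 + 1
= 714 // 100 + 1
= 7 + 1

8th century


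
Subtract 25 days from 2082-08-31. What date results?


Start: 2082-08-31, subtract 25 days
31 - 25 = 6 stays within August 2082

Result: 2082-08-06


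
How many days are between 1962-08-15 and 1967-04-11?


From 1962-08-15 to 1967-04-11
1962-08-15: days before August = 31 + 28 + 31 + 30 + 31 + 30 + 31 = 212 (1962 is not a leap year); day of year = 212 + 15 = 227
1967-04-11: days before April = 31 + 28 + 31 = 90 (1967 is not a leap year); day of year = 90 + 11 = 101
Rest of 1962: 365 - 227 = 138
Full years 1963 (365), 1964 (366), 1965 (365), 1966 (365): 1461
Total = 138 + 1461 + 101 = 1700

1700 days


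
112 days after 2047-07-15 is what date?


Start: 2047-07-15, add 112 days
July 2047 has 31 days: 31 - 15 = 16 days to July 31 -> 96 left
August 2047 has 31 days -> 65 left
September 2047 has 30 days -> 35 left
October 2047 has 31 days -> 4 left
November 2047: 4 <= 30 -> lands on November 4

Result: 2047-11-04


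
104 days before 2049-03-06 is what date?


Start: 2049-03-06, subtract 104 days
Back 6 days from March 6 reaches February 28, 2049 -> 98 left
February 2049 has 28 days -> back to January 31, 2049 -> 70 left
January 2049 has 31 days -> back to December 31, 2048 -> 39 left
December 2048 has 31 days -> back to November 30, 2048 -> 8 left
November 2048: 30 - 8 = 22 -> lands on November 22

Result: 2048-11-22


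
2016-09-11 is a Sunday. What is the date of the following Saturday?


Current: Sunday
Target: Saturday
Days ahead: 6

Next Saturday: 2016-09-17


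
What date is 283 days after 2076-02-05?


Start: 2076-02-05, add 283 days
February 2076 has 29 days: 29 - 5 = 24 days to February 29 -> 259 left
March 2076 has 31 days -> 228 left
April 2076 has 30 days -> 198 left
May 2076 has 31 days -> 167 left
June 2076 has 30 days -> 137 left
July 2076 has 31 days -> 106 left
August 2076 has 31 days -> 75 left
September 2076 has 30 days -> 45 left
October 2076 has 31 days -> 14 left
November 2076: 14 <= 30 -> lands on November 14

Result: 2076-11-14


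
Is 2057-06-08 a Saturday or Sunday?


Anchor: Jan 1, 2057. With p = 2057 - 1 = 2056: (p + p//4 - p//100 + p//400) mod 7 = (2056 + 514 - 20 + 5) mod 7 = 2555 mod 7 = 0 -> Monday (Mon=0 ... Sun=6)
Day of year: 159; offset = 158
Weekday index = (0 + 158) mod 7 = 4 -> Friday
Weekend days: Saturday, Sunday

No


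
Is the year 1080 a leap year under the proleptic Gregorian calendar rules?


Gregorian leap year rule: divisible by 4, but not by 100, unless also by 400.
1080 is divisible by 4 but not 100 -> leap year

Yes


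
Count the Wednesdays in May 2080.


May 2080 has 31 days
Anchor: Jan 1, 2080. With p = 2080 - 1 = 2079: (p + p//4 - p//100 + p//400) mod 7 = (2079 + 519 - 20 + 5) mod 7 = 2583 mod 7 = 0 -> Monday (Mon=0 ... Sun=6)
Days before May (Jan-Apr): 121; May 1 index = (0 + 121) mod 7 = 2 -> Wednesday
First Wednesday is May 1
Wednesdays: 1, 8, 15, 22, 29

5 Wednesdays


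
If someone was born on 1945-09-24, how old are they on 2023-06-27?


Birth: 1945-09-24
Reference: 2023-06-27
Year difference: 2023 - 1945 = 78
Birthday not yet reached in 2023, subtract 1

77 years old


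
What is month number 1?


Month 1 of 12

January


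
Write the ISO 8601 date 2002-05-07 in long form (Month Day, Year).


ISO 2002-05-07 parses as year=2002, month=05, day=07
Month 5 -> May

May 7, 2002


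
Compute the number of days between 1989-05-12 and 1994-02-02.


From 1989-05-12 to 1994-02-02
1989-05-12: days before May = 31 + 28 + 31 + 30 = 120 (1989 is not a leap year); day of year = 120 + 12 = 132
1994-02-02: days before February = 31; day of year = 31 + 2 = 33
Rest of 1989: 365 - 132 = 233
Full years 1990 (365), 1991 (365), 1992 (366), 1993 (365): 1461
Total = 233 + 1461 + 33 = 1727

1727 days


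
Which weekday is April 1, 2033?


Target: April 1, 2033
Anchor: Jan 1, 2033. With p = 2033 - 1 = 2032: (p + p//4 - p//100 + p//400) mod 7 = (2032 + 508 - 20 + 5) mod 7 = 2525 mod 7 = 5 -> Saturday (Mon=0 ... Sun=6)
Days before April (Jan-Mar): 90 days
Weekday index = (5 + 90) mod 7 = 4

Friday


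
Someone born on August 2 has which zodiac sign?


Date: August 2
Conventional tropical zodiac dates: Leo from July 23 onward; Virgo starts August 23
August 2 falls within the Leo range

Leo


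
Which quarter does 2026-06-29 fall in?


Month: June (month 6)
Q1: Jan-Mar, Q2: Apr-Jun, Q3: Jul-Sep, Q4: Oct-Dec

Q2


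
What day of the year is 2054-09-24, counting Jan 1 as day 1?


Date: September 24, 2054
Days in months 1 through 8: 243
Plus 24 days in September

Day of year: 267


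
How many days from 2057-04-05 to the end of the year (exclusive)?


Day of year: 95 of 365
Remaining = 365 - 95

270 days


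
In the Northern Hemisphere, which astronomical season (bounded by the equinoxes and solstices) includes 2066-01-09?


Date: January 9
Astronomical Winter (approx.; exact equinox/solstice day varies by year): December 21 to March 19
January 9 falls within the Winter window

Winter


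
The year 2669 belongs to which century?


Century = (year - 1) // 100 + 1
= (2669 - 1) // 100 + 1
= 2668 // 100 + 1
= 26 + 1

27th century


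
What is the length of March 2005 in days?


March 2005

31 days


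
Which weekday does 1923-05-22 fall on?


Date: May 22, 1923
Anchor: Jan 1, 1923. With p = 1923 - 1 = 1922: (p + p//4 - p//100 + p//400) mod 7 = (1922 + 480 - 19 + 4) mod 7 = 2387 mod 7 = 0 -> Monday (Mon=0 ... Sun=6)
Days before May (Jan-Apr): 120; offset = 120 + 22 - 1 = 141
Weekday index = (0 + 141) mod 7 = 1

Day of the week: Tuesday


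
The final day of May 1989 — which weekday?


May 1989 has 31 days
Anchor: Jan 1, 1989. With p = 1989 - 1 = 1988: (p + p//4 - p//100 + p//400) mod 7 = (1988 + 497 - 19 + 4) mod 7 = 2470 mod 7 = 6 -> Sunday (Mon=0 ... Sun=6)
Days before May (Jan-Apr): 120; May 1 index = (6 + 120) mod 7 = 0 -> Monday
Last day offset: 31 - 1 = 30 days
Weekday index = (0 + 30) mod 7 = 2

Wednesday, May 31


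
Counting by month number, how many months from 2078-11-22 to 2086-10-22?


From November 2078 to October 2086
8 years * 12 = 96 months, minus 1 month = 95

95 months


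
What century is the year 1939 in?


Century = (year - 1) // 100 + 1
= (1939 - 1) // 100 + 1
= 1938 // 100 + 1
= 19 + 1

20th century


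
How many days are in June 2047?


June 2047

30 days


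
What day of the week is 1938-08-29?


Date: August 29, 1938
Anchor: Jan 1, 1938. With p = 1938 - 1 = 1937: (p + p//4 - p//100 + p//400) mod 7 = (1937 + 484 - 19 + 4) mod 7 = 2406 mod 7 = 5 -> Saturday (Mon=0 ... Sun=6)
Days before August (Jan-Jul): 212; offset = 212 + 29 - 1 = 240
Weekday index = (5 + 240) mod 7 = 0

Day of the week: Monday


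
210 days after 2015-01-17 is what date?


Start: 2015-01-17, add 210 days
January 2015 has 31 days: 31 - 17 = 14 days to January 31 -> 196 left
February 2015 has 28 days -> 168 left
March 2015 has 31 days -> 137 left
April 2015 has 30 days -> 107 left
May 2015 has 31 days -> 76 left
June 2015 has 30 days -> 46 left
July 2015 has 31 days -> 15 left
August 2015: 15 <= 31 -> lands on August 15

Result: 2015-08-15


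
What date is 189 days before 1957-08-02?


Start: 1957-08-02, subtract 189 days
Back 2 days from August 2 reaches July 31, 1957 -> 187 left
July 1957 has 31 days -> back to June 30, 1957 -> 156 left
June 1957 has 30 days -> back to May 31, 1957 -> 126 left
May 1957 has 31 days -> back to April 30, 1957 -> 95 left
April 1957 has 30 days -> back to March 31, 1957 -> 65 left
March 1957 has 31 days -> back to February 28, 1957 -> 34 left
February 1957 has 28 days -> back to January 31, 1957 -> 6 left
January 1957: 31 - 6 = 25 -> lands on January 25

Result: 1957-01-25


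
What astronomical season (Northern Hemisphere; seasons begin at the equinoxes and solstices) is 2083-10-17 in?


Date: October 17
Astronomical Autumn (approx.; exact equinox/solstice day varies by year): September 22 to December 20
October 17 falls within the Autumn window

Autumn


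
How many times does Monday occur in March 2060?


March 2060 has 31 days
Anchor: Jan 1, 2060. With p = 2060 - 1 = 2059: (p + p//4 - p//100 + p//400) mod 7 = (2059 + 514 - 20 + 5) mod 7 = 2558 mod 7 = 3 -> Thursday (Mon=0 ... Sun=6)
Days before March (Jan-Feb): 60; March 1 index = (3 + 60) mod 7 = 0 -> Monday
First Monday is March 1
Mondays: 1, 8, 15, 22, 29

5 Mondays


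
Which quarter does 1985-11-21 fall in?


Month: November (month 11)
Q1: Jan-Mar, Q2: Apr-Jun, Q3: Jul-Sep, Q4: Oct-Dec

Q4


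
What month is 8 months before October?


October is month 10
10 - 8 = 2

February


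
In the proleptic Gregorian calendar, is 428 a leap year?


Gregorian leap year rule: divisible by 4, but not by 100, unless also by 400.
428 is divisible by 4 but not 100 -> leap year

Yes


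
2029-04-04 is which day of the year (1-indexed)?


Date: April 4, 2029
Days in months 1 through 3: 90
Plus 4 days in April

Day of year: 94


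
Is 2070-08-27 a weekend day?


Anchor: Jan 1, 2070. With p = 2070 - 1 = 2069: (p + p//4 - p//100 + p//400) mod 7 = (2069 + 517 - 20 + 5) mod 7 = 2571 mod 7 = 2 -> Wednesday (Mon=0 ... Sun=6)
Day of year: 239; offset = 238
Weekday index = (2 + 238) mod 7 = 2 -> Wednesday
Weekend days: Saturday, Sunday

No


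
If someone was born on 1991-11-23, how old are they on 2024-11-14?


Birth: 1991-11-23
Reference: 2024-11-14
Year difference: 2024 - 1991 = 33
Birthday not yet reached in 2024, subtract 1

32 years old


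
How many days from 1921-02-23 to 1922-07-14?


From 1921-02-23 to 1922-07-14
1921-02-23: days before February = 31; day of year = 31 + 23 = 54
1922-07-14: days before July = 31 + 28 + 31 + 30 + 31 + 30 = 181 (1922 is not a leap year); day of year = 181 + 14 = 195
Rest of 1921: 365 - 54 = 311
Total = 311 + 195 = 506

506 days


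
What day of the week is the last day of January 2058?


January 2058 has 31 days
Anchor: Jan 1, 2058. With p = 2058 - 1 = 2057: (p + p//4 - p//100 + p//400) mod 7 = (2057 + 514 - 20 + 5) mod 7 = 2556 mod 7 = 1 -> Tuesday (Mon=0 ... Sun=6)
January 1 is the anchor itself -> Tuesday
Last day offset: 31 - 1 = 30 days
Weekday index = (1 + 30) mod 7 = 3

Thursday, January 31


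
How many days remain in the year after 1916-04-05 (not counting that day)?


Day of year: 96 of 366
Remaining = 366 - 96

270 days


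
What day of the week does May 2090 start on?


Target: May 1, 2090
Anchor: Jan 1, 2090. With p = 2090 - 1 = 2089: (p + p//4 - p//100 + p//400) mod 7 = (2089 + 522 - 20 + 5) mod 7 = 2596 mod 7 = 6 -> Sunday (Mon=0 ... Sun=6)
Days before May (Jan-Apr): 120 days
Weekday index = (6 + 120) mod 7 = 0

Monday


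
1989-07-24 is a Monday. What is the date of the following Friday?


Current: Monday
Target: Friday
Days ahead: 4

Next Friday: 1989-07-28


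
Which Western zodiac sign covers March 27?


Date: March 27
Conventional tropical zodiac dates: Aries from March 21 onward; Taurus starts April 20
March 27 falls within the Aries range

Aries


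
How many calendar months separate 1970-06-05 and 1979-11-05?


From June 1970 to November 1979
9 years * 12 = 108 months, plus 5 months = 113

113 months


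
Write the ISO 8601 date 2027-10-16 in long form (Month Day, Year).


ISO 2027-10-16 parses as year=2027, month=10, day=16
Month 10 -> October

October 16, 2027


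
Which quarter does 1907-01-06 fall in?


Month: January (month 1)
Q1: Jan-Mar, Q2: Apr-Jun, Q3: Jul-Sep, Q4: Oct-Dec

Q1


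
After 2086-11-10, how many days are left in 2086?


Day of year: 314 of 365
Remaining = 365 - 314

51 days


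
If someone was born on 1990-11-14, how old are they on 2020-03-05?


Birth: 1990-11-14
Reference: 2020-03-05
Year difference: 2020 - 1990 = 30
Birthday not yet reached in 2020, subtract 1

29 years old


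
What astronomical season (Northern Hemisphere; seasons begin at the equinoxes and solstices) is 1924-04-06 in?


Date: April 6
Astronomical Spring (approx.; exact equinox/solstice day varies by year): March 20 to June 20
April 6 falls within the Spring window

Spring


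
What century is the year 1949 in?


Century = (year - 1) // 100 + 1
= (1949 - 1) // 100 + 1
= 1948 // 100 + 1
= 19 + 1

20th century


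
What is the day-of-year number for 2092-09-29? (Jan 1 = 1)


Date: September 29, 2092
Days in months 1 through 8: 244
Plus 29 days in September

Day of year: 273


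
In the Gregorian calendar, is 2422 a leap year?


Gregorian leap year rule: divisible by 4, but not by 100, unless also by 400.
2422 is not divisible by 4 -> not a leap year

No


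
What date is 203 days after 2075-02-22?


Start: 2075-02-22, add 203 days
February 2075 has 28 days: 28 - 22 = 6 days to February 28 -> 197 left
March 2075 has 31 days -> 166 left
April 2075 has 30 days -> 136 left
May 2075 has 31 days -> 105 left
June 2075 has 30 days -> 75 left
July 2075 has 31 days -> 44 left
August 2075 has 31 days -> 13 left
September 2075: 13 <= 30 -> lands on September 13

Result: 2075-09-13
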